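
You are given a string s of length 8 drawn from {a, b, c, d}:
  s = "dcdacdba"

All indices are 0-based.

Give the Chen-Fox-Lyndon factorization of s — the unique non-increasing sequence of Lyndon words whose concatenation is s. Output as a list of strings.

["d", "cd", "acdb", "a"]

emit factor 1: 'd' (i=0, period=1)
emit factor 2: 'cd' (i=1, period=2)
emit factor 3: 'acdb' (i=3, period=4)
emit factor 4: 'a' (i=7, period=1)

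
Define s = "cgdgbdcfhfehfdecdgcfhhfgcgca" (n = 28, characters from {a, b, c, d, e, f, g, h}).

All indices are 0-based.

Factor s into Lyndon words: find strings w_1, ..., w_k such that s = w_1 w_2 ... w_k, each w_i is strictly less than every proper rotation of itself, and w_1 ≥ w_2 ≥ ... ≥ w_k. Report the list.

emit factor 1: 'cgdg' (i=0, period=4)
emit factor 2: 'bdcfhfehfdecdgcfhhfgcgc' (i=4, period=23)
emit factor 3: 'a' (i=27, period=1)

["cgdg", "bdcfhfehfdecdgcfhhfgcgc", "a"]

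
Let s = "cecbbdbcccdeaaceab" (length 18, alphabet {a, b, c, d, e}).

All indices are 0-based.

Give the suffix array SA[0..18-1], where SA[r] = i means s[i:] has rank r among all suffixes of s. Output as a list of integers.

[12, 16, 13, 17, 3, 6, 4, 2, 7, 8, 9, 14, 0, 5, 10, 11, 15, 1]

rank→(start, suffix):
  0 → (12, 'aaceab')
  1 → (16, 'ab')
  2 → (13, 'aceab')
  3 → (17, 'b')
  4 → (3, 'bbdbcccdeaaceab')
  5 → (6, 'bcccdeaaceab')
  6 → (4, 'bdbcccdeaaceab')
  7 → (2, 'cbbdbcccdeaaceab')
  8 → (7, 'cccdeaaceab')
  9 → (8, 'ccdeaaceab')
  10 → (9, 'cdeaaceab')
  11 → (14, 'ceab')
  12 → (0, 'cecbbdbcccdeaaceab')
  13 → (5, 'dbcccdeaaceab')
  14 → (10, 'deaaceab')
  15 → (11, 'eaaceab')
  16 → (15, 'eab')
  17 → (1, 'ecbbdbcccdeaaceab')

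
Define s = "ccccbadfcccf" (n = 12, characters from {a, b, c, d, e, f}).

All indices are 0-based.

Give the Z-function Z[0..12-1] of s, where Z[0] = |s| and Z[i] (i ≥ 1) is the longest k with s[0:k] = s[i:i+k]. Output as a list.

Z[0]=12
i=1: i≥r, start 0; Z[1]=3 scan→box=[1,4)
i=2: min(r-i=2, Z[1]=3)=2; Z[2]=2
i=3: min(r-i=1, Z[2]=2)=1; Z[3]=1
i=4: i≥r, start 0; Z[4]=0
i=5: i≥r, start 0; Z[5]=0
i=6: i≥r, start 0; Z[6]=0
i=7: i≥r, start 0; Z[7]=0
i=8: i≥r, start 0; Z[8]=3 scan→box=[8,11)
i=9: min(r-i=2, Z[1]=3)=2; Z[9]=2
i=10: min(r-i=1, Z[2]=2)=1; Z[10]=1
i=11: i≥r, start 0; Z[11]=0

[12, 3, 2, 1, 0, 0, 0, 0, 3, 2, 1, 0]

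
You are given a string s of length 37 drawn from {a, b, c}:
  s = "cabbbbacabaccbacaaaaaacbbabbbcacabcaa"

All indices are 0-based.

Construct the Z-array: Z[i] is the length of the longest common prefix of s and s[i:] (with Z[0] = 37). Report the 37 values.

Z[0]=37
i=1: i≥r, start 0; Z[1]=0
i=2: i≥r, start 0; Z[2]=0
i=3: i≥r, start 0; Z[3]=0
i=4: i≥r, start 0; Z[4]=0
i=5: i≥r, start 0; Z[5]=0
i=6: i≥r, start 0; Z[6]=0
i=7: i≥r, start 0; Z[7]=3 grow→box=[7,10)
i=8: min(r-i=2, Z[1]=0)=0; Z[8]=0
i=9: min(r-i=1, Z[2]=0)=0; Z[9]=0
i=10: i≥r, start 0; Z[10]=0
i=11: i≥r, start 0; Z[11]=1 grow→box=[11,12)
i=12: i≥r, start 0; Z[12]=1 grow→box=[12,13)
i=13: i≥r, start 0; Z[13]=0
i=14: i≥r, start 0; Z[14]=0
i=15: i≥r, start 0; Z[15]=2 grow→box=[15,17)
i=16: min(r-i=1, Z[1]=0)=0; Z[16]=0
i=17: i≥r, start 0; Z[17]=0
i=18: i≥r, start 0; Z[18]=0
i=19: i≥r, start 0; Z[19]=0
i=20: i≥r, start 0; Z[20]=0
i=21: i≥r, start 0; Z[21]=0
i=22: i≥r, start 0; Z[22]=1 grow→box=[22,23)
i=23: i≥r, start 0; Z[23]=0
i=24: i≥r, start 0; Z[24]=0
i=25: i≥r, start 0; Z[25]=0
i=26: i≥r, start 0; Z[26]=0
i=27: i≥r, start 0; Z[27]=0
i=28: i≥r, start 0; Z[28]=0
i=29: i≥r, start 0; Z[29]=2 grow→box=[29,31)
i=30: min(r-i=1, Z[1]=0)=0; Z[30]=0
i=31: i≥r, start 0; Z[31]=3 grow→box=[31,34)
i=32: min(r-i=2, Z[1]=0)=0; Z[32]=0
i=33: min(r-i=1, Z[2]=0)=0; Z[33]=0
i=34: i≥r, start 0; Z[34]=2 grow→box=[34,36)
i=35: min(r-i=1, Z[1]=0)=0; Z[35]=0
i=36: i≥r, start 0; Z[36]=0

[37, 0, 0, 0, 0, 0, 0, 3, 0, 0, 0, 1, 1, 0, 0, 2, 0, 0, 0, 0, 0, 0, 1, 0, 0, 0, 0, 0, 0, 2, 0, 3, 0, 0, 2, 0, 0]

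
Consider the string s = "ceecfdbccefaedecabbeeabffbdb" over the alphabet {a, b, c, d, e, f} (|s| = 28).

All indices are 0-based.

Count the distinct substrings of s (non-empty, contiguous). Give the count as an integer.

379

sorted suffixes:
  #0 SA[0]=16  'abbeeabffbdb'
  #1 SA[1]=21  'abffbdb'
  #2 SA[2]=11  'aedecabbeeabffbdb'
  #3 SA[3]=27  'b'
  #4 SA[4]=17  'bbeeabffbdb'
  #5 SA[5]=6  'bccefaedecabbeeabffbdb'
  #6 SA[6]=25  'bdb'
  #7 SA[7]=18  'beeabffbdb'
  #8 SA[8]=22  'bffbdb'
  #9 SA[9]=15  'cabbeeabffbdb'
  #10 SA[10]=7  'ccefaedecabbeeabffbdb'
  #11 SA[11]=0  'ceecfdbccefaedecabbeeabffbdb'
  #12 SA[12]=8  'cefaedecabbeeabffbdb'
  #13 SA[13]=3  'cfdbccefaedecabbeeabffbdb'
  #14 SA[14]=26  'db'
  #15 SA[15]=5  'dbccefaedecabbeeabffbdb'
  #16 SA[16]=13  'decabbeeabffbdb'
  #17 SA[17]=20  'eabffbdb'
  #18 SA[18]=14  'ecabbeeabffbdb'
  #19 SA[19]=2  'ecfdbccefaedecabbeeabffbdb'
  #20 SA[20]=12  'edecabbeeabffbdb'
  #21 SA[21]=19  'eeabffbdb'
  #22 SA[22]=1  'eecfdbccefaedecabbeeabffbdb'
  #23 SA[23]=9  'efaedecabbeeabffbdb'
  #24 SA[24]=10  'faedecabbeeabffbdb'
  #25 SA[25]=24  'fbdb'
  #26 SA[26]=4  'fdbccefaedecabbeeabffbdb'
  #27 SA[27]=23  'ffbdb'

SA = [16, 21, 11, 27, 17, 6, 25, 18, 22, 15, 7, 0, 8, 3, 26, 5, 13, 20, 14, 2, 12, 19, 1, 9, 10, 24, 4, 23]
rank  pair      lcp
   1  s[16:],s[21:]  2  'ab'
   2  s[21:],s[11:]  1  'a'
   3  s[11:],s[27:]  0  ''
   4  s[27:],s[17:]  1  'b'
   5  s[17:],s[6:]  1  'b'
   6  s[6:],s[25:]  1  'b'
   7  s[25:],s[18:]  1  'b'
   8  s[18:],s[22:]  1  'b'
   9  s[22:],s[15:]  0  ''
  10  s[15:],s[7:]  1  'c'
  11  s[7:],s[0:]  1  'c'
  12  s[0:],s[8:]  2  'ce'
  13  s[8:],s[3:]  1  'c'
  14  s[3:],s[26:]  0  ''
  15  s[26:],s[5:]  2  'db'
  16  s[5:],s[13:]  1  'd'
  17  s[13:],s[20:]  0  ''
  18  s[20:],s[14:]  1  'e'
  19  s[14:],s[2:]  2  'ec'
  20  s[2:],s[12:]  1  'e'
  21  s[12:],s[19:]  1  'e'
  22  s[19:],s[1:]  2  'ee'
  23  s[1:],s[9:]  1  'e'
  24  s[9:],s[10:]  0  ''
  25  s[10:],s[24:]  1  'f'
  26  s[24:],s[4:]  1  'f'
  27  s[4:],s[23:]  1  'f'

n(n+1)/2 = 28·29/2 = 406
Σ LCP = 0 + 2 + 1 + 0 + 1 + 1 + 1 + 1 + 1 + 0 + 1 + 1 + 2 + 1 + 0 + 2 + 1 + 0 + 1 + 2 + 1 + 1 + 2 + 1 + 0 + 1 + 1 + 1 = 27
distinct = 406 − 27 = 379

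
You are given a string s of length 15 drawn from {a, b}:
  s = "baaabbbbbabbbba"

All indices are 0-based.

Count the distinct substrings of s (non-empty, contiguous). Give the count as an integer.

rank→(start, suffix):
  0 → (14, 'a')
  1 → (1, 'aaabbbbbabbbba')
  2 → (2, 'aabbbbbabbbba')
  3 → (9, 'abbbba')
  4 → (3, 'abbbbbabbbba')
  5 → (13, 'ba')
  6 → (0, 'baaabbbbbabbbba')
  7 → (8, 'babbbba')
  8 → (12, 'bba')
  9 → (7, 'bbabbbba')
  10 → (11, 'bbba')
  11 → (6, 'bbbabbbba')
  12 → (10, 'bbbba')
  13 → (5, 'bbbbabbbba')
  14 → (4, 'bbbbbabbbba')

SA = [14, 1, 2, 9, 3, 13, 0, 8, 12, 7, 11, 6, 10, 5, 4]
[i] adj suffixes → lcp
  [1] 14/1 → 1 ('a')
  [2] 1/2 → 2 ('aa')
  [3] 2/9 → 1 ('a')
  [4] 9/3 → 5 ('abbbb')
  [5] 3/13 → 0 ('')
  [6] 13/0 → 2 ('ba')
  [7] 0/8 → 2 ('ba')
  [8] 8/12 → 1 ('b')
  [9] 12/7 → 3 ('bba')
  [10] 7/11 → 2 ('bb')
  [11] 11/6 → 4 ('bbba')
  [12] 6/10 → 3 ('bbb')
  [13] 10/5 → 5 ('bbbba')
  [14] 5/4 → 4 ('bbbb')

n(n+1)/2 = 15·16/2 = 120
Σ LCP = 0 + 1 + 2 + 1 + 5 + 0 + 2 + 2 + 1 + 3 + 2 + 4 + 3 + 5 + 4 = 35
distinct = 120 − 35 = 85

85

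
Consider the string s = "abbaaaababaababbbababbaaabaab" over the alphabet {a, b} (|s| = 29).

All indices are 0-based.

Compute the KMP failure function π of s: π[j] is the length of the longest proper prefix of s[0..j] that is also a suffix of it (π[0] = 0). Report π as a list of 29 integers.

[0, 0, 0, 1, 1, 1, 1, 2, 1, 2, 1, 1, 2, 1, 2, 3, 0, 1, 2, 1, 2, 3, 4, 5, 6, 2, 1, 1, 2]

π[0] = 0
j=1 s[j]='b': π[1]=0 (border '')
j=2 s[j]='b': π[2]=0 (border '')
j=3 s[j]='a': π[3]=1 (border 'a')
j=4 s[j]='a': k: 1→0; π[4]=1 (border 'a')
j=5 s[j]='a': k: 1→0; π[5]=1 (border 'a')
j=6 s[j]='a': k: 1→0; π[6]=1 (border 'a')
j=7 s[j]='b': π[7]=2 (border 'ab')
j=8 s[j]='a': k: 2→0; π[8]=1 (border 'a')
j=9 s[j]='b': π[9]=2 (border 'ab')
j=10 s[j]='a': k: 2→0; π[10]=1 (border 'a')
j=11 s[j]='a': k: 1→0; π[11]=1 (border 'a')
j=12 s[j]='b': π[12]=2 (border 'ab')
j=13 s[j]='a': k: 2→0; π[13]=1 (border 'a')
j=14 s[j]='b': π[14]=2 (border 'ab')
j=15 s[j]='b': π[15]=3 (border 'abb')
j=16 s[j]='b': k: 3→0; π[16]=0 (border '')
j=17 s[j]='a': π[17]=1 (border 'a')
j=18 s[j]='b': π[18]=2 (border 'ab')
j=19 s[j]='a': k: 2→0; π[19]=1 (border 'a')
j=20 s[j]='b': π[20]=2 (border 'ab')
j=21 s[j]='b': π[21]=3 (border 'abb')
j=22 s[j]='a': π[22]=4 (border 'abba')
j=23 s[j]='a': π[23]=5 (border 'abbaa')
j=24 s[j]='a': π[24]=6 (border 'abbaaa')
j=25 s[j]='b': k: 6→1; π[25]=2 (border 'ab')
j=26 s[j]='a': k: 2→0; π[26]=1 (border 'a')
j=27 s[j]='a': k: 1→0; π[27]=1 (border 'a')
j=28 s[j]='b': π[28]=2 (border 'ab')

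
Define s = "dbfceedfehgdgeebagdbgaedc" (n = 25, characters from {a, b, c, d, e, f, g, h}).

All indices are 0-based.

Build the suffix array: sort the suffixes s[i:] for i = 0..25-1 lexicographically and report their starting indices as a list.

sorted suffixes:
  #0 SA[0]=21  'aedc'
  #1 SA[1]=16  'agdbgaedc'
  #2 SA[2]=15  'bagdbgaedc'
  #3 SA[3]=1  'bfceedfehgdgeebagdbgaedc'
  #4 SA[4]=19  'bgaedc'
  #5 SA[5]=24  'c'
  #6 SA[6]=3  'ceedfehgdgeebagdbgaedc'
  #7 SA[7]=0  'dbfceedfehgdgeebagdbgaedc'
  #8 SA[8]=18  'dbgaedc'
  #9 SA[9]=23  'dc'
  #10 SA[10]=6  'dfehgdgeebagdbgaedc'
  #11 SA[11]=11  'dgeebagdbgaedc'
  #12 SA[12]=14  'ebagdbgaedc'
  #13 SA[13]=22  'edc'
  #14 SA[14]=5  'edfehgdgeebagdbgaedc'
  #15 SA[15]=13  'eebagdbgaedc'
  #16 SA[16]=4  'eedfehgdgeebagdbgaedc'
  #17 SA[17]=8  'ehgdgeebagdbgaedc'
  #18 SA[18]=2  'fceedfehgdgeebagdbgaedc'
  #19 SA[19]=7  'fehgdgeebagdbgaedc'
  #20 SA[20]=20  'gaedc'
  #21 SA[21]=17  'gdbgaedc'
  #22 SA[22]=10  'gdgeebagdbgaedc'
  #23 SA[23]=12  'geebagdbgaedc'
  #24 SA[24]=9  'hgdgeebagdbgaedc'

[21, 16, 15, 1, 19, 24, 3, 0, 18, 23, 6, 11, 14, 22, 5, 13, 4, 8, 2, 7, 20, 17, 10, 12, 9]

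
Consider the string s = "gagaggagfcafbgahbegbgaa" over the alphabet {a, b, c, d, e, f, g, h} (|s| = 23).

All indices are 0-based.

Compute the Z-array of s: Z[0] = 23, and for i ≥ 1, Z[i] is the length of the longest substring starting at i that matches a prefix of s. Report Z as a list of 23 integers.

Z[0]=23
i=1: fresh scan; Z[1]=0
i=2: fresh scan; Z[2]=3 grow→box=[2,5)
i=3: min(r-i=2, Z[1]=0)=0; Z[3]=0
i=4: min(r-i=1, Z[2]=3)=1; Z[4]=1
i=5: fresh scan; Z[5]=3 grow→box=[5,8)
i=6: min(r-i=2, Z[1]=0)=0; Z[6]=0
i=7: min(r-i=1, Z[2]=3)=1; Z[7]=1
i=8: fresh scan; Z[8]=0
i=9: fresh scan; Z[9]=0
i=10: fresh scan; Z[10]=0
i=11: fresh scan; Z[11]=0
i=12: fresh scan; Z[12]=0
i=13: fresh scan; Z[13]=2 grow→box=[13,15)
i=14: min(r-i=1, Z[1]=0)=0; Z[14]=0
i=15: fresh scan; Z[15]=0
i=16: fresh scan; Z[16]=0
i=17: fresh scan; Z[17]=0
i=18: fresh scan; Z[18]=1 grow→box=[18,19)
i=19: fresh scan; Z[19]=0
i=20: fresh scan; Z[20]=2 grow→box=[20,22)
i=21: min(r-i=1, Z[1]=0)=0; Z[21]=0
i=22: fresh scan; Z[22]=0

[23, 0, 3, 0, 1, 3, 0, 1, 0, 0, 0, 0, 0, 2, 0, 0, 0, 0, 1, 0, 2, 0, 0]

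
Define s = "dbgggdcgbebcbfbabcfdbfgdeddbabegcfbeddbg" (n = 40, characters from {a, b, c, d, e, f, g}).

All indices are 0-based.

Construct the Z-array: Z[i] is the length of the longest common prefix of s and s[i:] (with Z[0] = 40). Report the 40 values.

Z[0]=40
i=1: i≥r, start 0; Z[1]=0
i=2: i≥r, start 0; Z[2]=0
i=3: i≥r, start 0; Z[3]=0
i=4: i≥r, start 0; Z[4]=0
i=5: i≥r, start 0; Z[5]=1 scan→box=[5,6)
i=6: i≥r, start 0; Z[6]=0
i=7: i≥r, start 0; Z[7]=0
i=8: i≥r, start 0; Z[8]=0
i=9: i≥r, start 0; Z[9]=0
i=10: i≥r, start 0; Z[10]=0
i=11: i≥r, start 0; Z[11]=0
i=12: i≥r, start 0; Z[12]=0
i=13: i≥r, start 0; Z[13]=0
i=14: i≥r, start 0; Z[14]=0
i=15: i≥r, start 0; Z[15]=0
i=16: i≥r, start 0; Z[16]=0
i=17: i≥r, start 0; Z[17]=0
i=18: i≥r, start 0; Z[18]=0
i=19: i≥r, start 0; Z[19]=2 scan→box=[19,21)
i=20: min(r-i=1, Z[1]=0)=0; Z[20]=0
i=21: i≥r, start 0; Z[21]=0
i=22: i≥r, start 0; Z[22]=0
i=23: i≥r, start 0; Z[23]=1 scan→box=[23,24)
i=24: i≥r, start 0; Z[24]=0
i=25: i≥r, start 0; Z[25]=1 scan→box=[25,26)
i=26: i≥r, start 0; Z[26]=2 scan→box=[26,28)
i=27: min(r-i=1, Z[1]=0)=0; Z[27]=0
i=28: i≥r, start 0; Z[28]=0
i=29: i≥r, start 0; Z[29]=0
i=30: i≥r, start 0; Z[30]=0
i=31: i≥r, start 0; Z[31]=0
i=32: i≥r, start 0; Z[32]=0
i=33: i≥r, start 0; Z[33]=0
i=34: i≥r, start 0; Z[34]=0
i=35: i≥r, start 0; Z[35]=0
i=36: i≥r, start 0; Z[36]=1 scan→box=[36,37)
i=37: i≥r, start 0; Z[37]=3 scan→box=[37,40)
i=38: min(r-i=2, Z[1]=0)=0; Z[38]=0
i=39: min(r-i=1, Z[2]=0)=0; Z[39]=0

[40, 0, 0, 0, 0, 1, 0, 0, 0, 0, 0, 0, 0, 0, 0, 0, 0, 0, 0, 2, 0, 0, 0, 1, 0, 1, 2, 0, 0, 0, 0, 0, 0, 0, 0, 0, 1, 3, 0, 0]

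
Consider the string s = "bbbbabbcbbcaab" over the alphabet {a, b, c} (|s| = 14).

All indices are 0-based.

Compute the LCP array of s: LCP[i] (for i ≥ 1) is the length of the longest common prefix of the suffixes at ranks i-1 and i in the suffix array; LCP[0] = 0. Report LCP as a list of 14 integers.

[0, 1, 2, 0, 1, 1, 2, 3, 2, 3, 1, 2, 0, 1]

sorted suffixes:
  #0 SA[0]=11  'aab'
  #1 SA[1]=12  'ab'
  #2 SA[2]=4  'abbcbbcaab'
  #3 SA[3]=13  'b'
  #4 SA[4]=3  'babbcbbcaab'
  #5 SA[5]=2  'bbabbcbbcaab'
  #6 SA[6]=1  'bbbabbcbbcaab'
  #7 SA[7]=0  'bbbbabbcbbcaab'
  #8 SA[8]=8  'bbcaab'
  #9 SA[9]=5  'bbcbbcaab'
  #10 SA[10]=9  'bcaab'
  #11 SA[11]=6  'bcbbcaab'
  #12 SA[12]=10  'caab'
  #13 SA[13]=7  'cbbcaab'

SA = [11, 12, 4, 13, 3, 2, 1, 0, 8, 5, 9, 6, 10, 7]
rank  pair      lcp
   1  s[11:],s[12:]  1  'a'
   2  s[12:],s[4:]  2  'ab'
   3  s[4:],s[13:]  0  ''
   4  s[13:],s[3:]  1  'b'
   5  s[3:],s[2:]  1  'b'
   6  s[2:],s[1:]  2  'bb'
   7  s[1:],s[0:]  3  'bbb'
   8  s[0:],s[8:]  2  'bb'
   9  s[8:],s[5:]  3  'bbc'
  10  s[5:],s[9:]  1  'b'
  11  s[9:],s[6:]  2  'bc'
  12  s[6:],s[10:]  0  ''
  13  s[10:],s[7:]  1  'c'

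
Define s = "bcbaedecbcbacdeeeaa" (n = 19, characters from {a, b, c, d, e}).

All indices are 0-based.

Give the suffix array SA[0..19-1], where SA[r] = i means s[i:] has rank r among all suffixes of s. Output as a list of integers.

[18, 17, 11, 3, 10, 2, 8, 0, 9, 1, 7, 12, 5, 13, 16, 6, 4, 15, 14]

rank→(start, suffix):
  0 → (18, 'a')
  1 → (17, 'aa')
  2 → (11, 'acdeeeaa')
  3 → (3, 'aedecbcbacdeeeaa')
  4 → (10, 'bacdeeeaa')
  5 → (2, 'baedecbcbacdeeeaa')
  6 → (8, 'bcbacdeeeaa')
  7 → (0, 'bcbaedecbcbacdeeeaa')
  8 → (9, 'cbacdeeeaa')
  9 → (1, 'cbaedecbcbacdeeeaa')
  10 → (7, 'cbcbacdeeeaa')
  11 → (12, 'cdeeeaa')
  12 → (5, 'decbcbacdeeeaa')
  13 → (13, 'deeeaa')
  14 → (16, 'eaa')
  15 → (6, 'ecbcbacdeeeaa')
  16 → (4, 'edecbcbacdeeeaa')
  17 → (15, 'eeaa')
  18 → (14, 'eeeaa')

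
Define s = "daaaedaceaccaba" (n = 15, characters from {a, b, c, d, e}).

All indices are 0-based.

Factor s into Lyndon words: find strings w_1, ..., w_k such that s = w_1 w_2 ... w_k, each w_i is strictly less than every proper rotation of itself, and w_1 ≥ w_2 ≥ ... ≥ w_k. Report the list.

["d", "aaaedaceaccab", "a"]

emit factor 1: 'd' (i=0, period=1)
emit factor 2: 'aaaedaceaccab' (i=1, period=13)
emit factor 3: 'a' (i=14, period=1)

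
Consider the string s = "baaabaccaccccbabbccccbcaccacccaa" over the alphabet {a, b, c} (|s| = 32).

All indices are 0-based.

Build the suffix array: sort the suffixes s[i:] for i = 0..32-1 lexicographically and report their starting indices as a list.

[31, 30, 1, 2, 3, 14, 23, 5, 26, 8, 0, 13, 4, 15, 21, 16, 29, 22, 25, 7, 12, 20, 28, 24, 6, 11, 19, 27, 10, 18, 9, 17]

rank→(start, suffix):
  0 → (31, 'a')
  1 → (30, 'aa')
  2 → (1, 'aaabaccaccccbabbccccbcaccacccaa')
  3 → (2, 'aabaccaccccbabbccccbcaccacccaa')
  4 → (3, 'abaccaccccbabbccccbcaccacccaa')
  5 → (14, 'abbccccbcaccacccaa')
  6 → (23, 'accacccaa')
  7 → (5, 'accaccccbabbccccbcaccacccaa')
  8 → (26, 'acccaa')
  9 → (8, 'accccbabbccccbcaccacccaa')
  10 → (0, 'baaabaccaccccbabbccccbcaccacccaa')
  11 → (13, 'babbccccbcaccacccaa')
  12 → (4, 'baccaccccbabbccccbcaccacccaa')
  13 → (15, 'bbccccbcaccacccaa')
  14 → (21, 'bcaccacccaa')
  15 → (16, 'bccccbcaccacccaa')
  16 → (29, 'caa')
  17 → (22, 'caccacccaa')
  18 → (25, 'cacccaa')
  19 → (7, 'caccccbabbccccbcaccacccaa')
  20 → (12, 'cbabbccccbcaccacccaa')
  21 → (20, 'cbcaccacccaa')
  22 → (28, 'ccaa')
  23 → (24, 'ccacccaa')
  24 → (6, 'ccaccccbabbccccbcaccacccaa')
  25 → (11, 'ccbabbccccbcaccacccaa')
  26 → (19, 'ccbcaccacccaa')
  27 → (27, 'cccaa')
  28 → (10, 'cccbabbccccbcaccacccaa')
  29 → (18, 'cccbcaccacccaa')
  30 → (9, 'ccccbabbccccbcaccacccaa')
  31 → (17, 'ccccbcaccacccaa')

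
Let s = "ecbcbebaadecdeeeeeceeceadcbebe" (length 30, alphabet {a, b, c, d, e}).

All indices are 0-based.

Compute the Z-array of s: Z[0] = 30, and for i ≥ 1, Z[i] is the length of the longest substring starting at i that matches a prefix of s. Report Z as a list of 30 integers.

Z[0]=30
i=1: fresh scan; Z[1]=0
i=2: fresh scan; Z[2]=0
i=3: fresh scan; Z[3]=0
i=4: fresh scan; Z[4]=0
i=5: fresh scan; Z[5]=1 extend→box=[5,6)
i=6: fresh scan; Z[6]=0
i=7: fresh scan; Z[7]=0
i=8: fresh scan; Z[8]=0
i=9: fresh scan; Z[9]=0
i=10: fresh scan; Z[10]=2 extend→box=[10,12)
i=11: min(r-i=1, Z[1]=0)=0; Z[11]=0
i=12: fresh scan; Z[12]=0
i=13: fresh scan; Z[13]=1 extend→box=[13,14)
i=14: fresh scan; Z[14]=1 extend→box=[14,15)
i=15: fresh scan; Z[15]=1 extend→box=[15,16)
i=16: fresh scan; Z[16]=1 extend→box=[16,17)
i=17: fresh scan; Z[17]=2 extend→box=[17,19)
i=18: min(r-i=1, Z[1]=0)=0; Z[18]=0
i=19: fresh scan; Z[19]=1 extend→box=[19,20)
i=20: fresh scan; Z[20]=2 extend→box=[20,22)
i=21: min(r-i=1, Z[1]=0)=0; Z[21]=0
i=22: fresh scan; Z[22]=1 extend→box=[22,23)
i=23: fresh scan; Z[23]=0
i=24: fresh scan; Z[24]=0
i=25: fresh scan; Z[25]=0
i=26: fresh scan; Z[26]=0
i=27: fresh scan; Z[27]=1 extend→box=[27,28)
i=28: fresh scan; Z[28]=0
i=29: fresh scan; Z[29]=1 extend→box=[29,30)

[30, 0, 0, 0, 0, 1, 0, 0, 0, 0, 2, 0, 0, 1, 1, 1, 1, 2, 0, 1, 2, 0, 1, 0, 0, 0, 0, 1, 0, 1]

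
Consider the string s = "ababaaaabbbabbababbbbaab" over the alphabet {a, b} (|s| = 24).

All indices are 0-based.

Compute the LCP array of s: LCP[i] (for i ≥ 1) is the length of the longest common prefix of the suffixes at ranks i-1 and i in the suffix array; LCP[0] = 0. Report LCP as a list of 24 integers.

rank→(start, suffix):
  0 → (4, 'aaaabbbabbababbbbaab')
  1 → (5, 'aaabbbabbababbbbaab')
  2 → (21, 'aab')
  3 → (6, 'aabbbabbababbbbaab')
  4 → (22, 'ab')
  5 → (2, 'abaaaabbbabbababbbbaab')
  6 → (0, 'ababaaaabbbabbababbbbaab')
  7 → (14, 'ababbbbaab')
  8 → (11, 'abbababbbbaab')
  9 → (7, 'abbbabbababbbbaab')
  10 → (16, 'abbbbaab')
  11 → (23, 'b')
  12 → (3, 'baaaabbbabbababbbbaab')
  13 → (20, 'baab')
  14 → (1, 'babaaaabbbabbababbbbaab')
  15 → (13, 'bababbbbaab')
  16 → (10, 'babbababbbbaab')
  17 → (15, 'babbbbaab')
  18 → (19, 'bbaab')
  19 → (12, 'bbababbbbaab')
  20 → (9, 'bbabbababbbbaab')
  21 → (18, 'bbbaab')
  22 → (8, 'bbbabbababbbbaab')
  23 → (17, 'bbbbaab')

SA = [4, 5, 21, 6, 22, 2, 0, 14, 11, 7, 16, 23, 3, 20, 1, 13, 10, 15, 19, 12, 9, 18, 8, 17]
rank  pair      lcp
   1  s[4:],s[5:]  3  'aaa'
   2  s[5:],s[21:]  2  'aa'
   3  s[21:],s[6:]  3  'aab'
   4  s[6:],s[22:]  1  'a'
   5  s[22:],s[2:]  2  'ab'
   6  s[2:],s[0:]  3  'aba'
   7  s[0:],s[14:]  4  'abab'
   8  s[14:],s[11:]  2  'ab'
   9  s[11:],s[7:]  3  'abb'
  10  s[7:],s[16:]  4  'abbb'
  11  s[16:],s[23:]  0  ''
  12  s[23:],s[3:]  1  'b'
  13  s[3:],s[20:]  3  'baa'
  14  s[20:],s[1:]  2  'ba'
  15  s[1:],s[13:]  4  'baba'
  16  s[13:],s[10:]  3  'bab'
  17  s[10:],s[15:]  4  'babb'
  18  s[15:],s[19:]  1  'b'
  19  s[19:],s[12:]  3  'bba'
  20  s[12:],s[9:]  4  'bbab'
  21  s[9:],s[18:]  2  'bb'
  22  s[18:],s[8:]  4  'bbba'
  23  s[8:],s[17:]  3  'bbb'

[0, 3, 2, 3, 1, 2, 3, 4, 2, 3, 4, 0, 1, 3, 2, 4, 3, 4, 1, 3, 4, 2, 4, 3]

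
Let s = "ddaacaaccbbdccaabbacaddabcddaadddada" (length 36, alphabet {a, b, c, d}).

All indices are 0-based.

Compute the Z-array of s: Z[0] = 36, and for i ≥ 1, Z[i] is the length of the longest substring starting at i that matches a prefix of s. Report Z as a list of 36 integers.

Z[0]=36
i=1: fresh scan; Z[1]=1 scan→box=[1,2)
i=2: fresh scan; Z[2]=0
i=3: fresh scan; Z[3]=0
i=4: fresh scan; Z[4]=0
i=5: fresh scan; Z[5]=0
i=6: fresh scan; Z[6]=0
i=7: fresh scan; Z[7]=0
i=8: fresh scan; Z[8]=0
i=9: fresh scan; Z[9]=0
i=10: fresh scan; Z[10]=0
i=11: fresh scan; Z[11]=1 scan→box=[11,12)
i=12: fresh scan; Z[12]=0
i=13: fresh scan; Z[13]=0
i=14: fresh scan; Z[14]=0
i=15: fresh scan; Z[15]=0
i=16: fresh scan; Z[16]=0
i=17: fresh scan; Z[17]=0
i=18: fresh scan; Z[18]=0
i=19: fresh scan; Z[19]=0
i=20: fresh scan; Z[20]=0
i=21: fresh scan; Z[21]=3 scan→box=[21,24)
i=22: min(r-i=2, Z[1]=1)=1; Z[22]=1
i=23: min(r-i=1, Z[2]=0)=0; Z[23]=0
i=24: fresh scan; Z[24]=0
i=25: fresh scan; Z[25]=0
i=26: fresh scan; Z[26]=4 scan→box=[26,30)
i=27: min(r-i=3, Z[1]=1)=1; Z[27]=1
i=28: min(r-i=2, Z[2]=0)=0; Z[28]=0
i=29: min(r-i=1, Z[3]=0)=0; Z[29]=0
i=30: fresh scan; Z[30]=2 scan→box=[30,32)
i=31: min(r-i=1, Z[1]=1)=1; Z[31]=3 scan→box=[31,34)
i=32: min(r-i=2, Z[1]=1)=1; Z[32]=1
i=33: min(r-i=1, Z[2]=0)=0; Z[33]=0
i=34: fresh scan; Z[34]=1 scan→box=[34,35)
i=35: fresh scan; Z[35]=0

[36, 1, 0, 0, 0, 0, 0, 0, 0, 0, 0, 1, 0, 0, 0, 0, 0, 0, 0, 0, 0, 3, 1, 0, 0, 0, 4, 1, 0, 0, 2, 3, 1, 0, 1, 0]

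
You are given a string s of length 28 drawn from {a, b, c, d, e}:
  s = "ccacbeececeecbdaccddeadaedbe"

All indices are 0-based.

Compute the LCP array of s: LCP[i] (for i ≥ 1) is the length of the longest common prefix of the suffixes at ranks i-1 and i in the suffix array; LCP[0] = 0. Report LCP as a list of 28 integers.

[0, 2, 1, 1, 0, 1, 2, 0, 1, 2, 1, 2, 1, 1, 2, 0, 2, 1, 1, 1, 0, 1, 1, 2, 3, 1, 1, 3]

rank | idx | suffix
   0 |   2 | acbeececeecbdaccddeadaedbe
   1 |  15 | accddeadaedbe
   2 |  21 | adaedbe
   3 |  23 | aedbe
   4 |  13 | bdaccddeadaedbe
   5 |  26 | be
   6 |   4 | beececeecbdaccddeadaedbe
   7 |   1 | cacbeececeecbdaccddeadaedbe
   8 |  12 | cbdaccddeadaedbe
   9 |   3 | cbeececeecbdaccddeadaedbe
  10 |   0 | ccacbeececeecbdaccddeadaedbe
  11 |  16 | ccddeadaedbe
  12 |  17 | cddeadaedbe
  13 |   7 | ceceecbdaccddeadaedbe
  14 |   9 | ceecbdaccddeadaedbe
  15 |  14 | daccddeadaedbe
  16 |  22 | daedbe
  17 |  25 | dbe
  18 |  18 | ddeadaedbe
  19 |  19 | deadaedbe
  20 |  27 | e
  21 |  20 | eadaedbe
  22 |  11 | ecbdaccddeadaedbe
  23 |   6 | ececeecbdaccddeadaedbe
  24 |   8 | eceecbdaccddeadaedbe
  25 |  24 | edbe
  26 |  10 | eecbdaccddeadaedbe
  27 |   5 | eececeecbdaccddeadaedbe

SA = [2, 15, 21, 23, 13, 26, 4, 1, 12, 3, 0, 16, 17, 7, 9, 14, 22, 25, 18, 19, 27, 20, 11, 6, 8, 24, 10, 5]
i: (SA[i-1],SA[i]) lcp shared
  1: (2,15) 2 'ac'
  2: (15,21) 1 'a'
  3: (21,23) 1 'a'
  4: (23,13) 0 ''
  5: (13,26) 1 'b'
  6: (26,4) 2 'be'
  7: (4,1) 0 ''
  8: (1,12) 1 'c'
  9: (12,3) 2 'cb'
  10: (3,0) 1 'c'
  11: (0,16) 2 'cc'
  12: (16,17) 1 'c'
  13: (17,7) 1 'c'
  14: (7,9) 2 'ce'
  15: (9,14) 0 ''
  16: (14,22) 2 'da'
  17: (22,25) 1 'd'
  18: (25,18) 1 'd'
  19: (18,19) 1 'd'
  20: (19,27) 0 ''
  21: (27,20) 1 'e'
  22: (20,11) 1 'e'
  23: (11,6) 2 'ec'
  24: (6,8) 3 'ece'
  25: (8,24) 1 'e'
  26: (24,10) 1 'e'
  27: (10,5) 3 'eec'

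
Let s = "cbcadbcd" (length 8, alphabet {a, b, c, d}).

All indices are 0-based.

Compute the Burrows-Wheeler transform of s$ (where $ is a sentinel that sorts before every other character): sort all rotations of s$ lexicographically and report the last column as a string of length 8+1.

rank  rotation   last
    0  $cbcadbcd  d
    1  adbcd$cbc  c
    2  bcadbcd$c  c
    3  bcd$cbcad  d
    4  cadbcd$cb  b
    5  cbcadbcd$  $
    6  cd$cbcadb  b
    7  d$cbcadbc  c
    8  dbcd$cbca  a

dccdb$bca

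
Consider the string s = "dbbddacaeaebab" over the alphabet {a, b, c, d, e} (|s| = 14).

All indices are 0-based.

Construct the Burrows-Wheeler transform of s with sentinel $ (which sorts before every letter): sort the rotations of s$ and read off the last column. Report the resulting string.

bbdceaedbad$baa

rank  rotation         last
    0  $dbbddacaeaebab  b
    1  ab$dbbddacaeaeb  b
    2  acaeaebab$dbbdd  d
    3  aeaebab$dbbddac  c
    4  aebab$dbbddacae  e
    5  b$dbbddacaeaeba  a
    6  bab$dbbddacaeae  e
    7  bbddacaeaebab$d  d
    8  bddacaeaebab$db  b
    9  caeaebab$dbbdda  a
   10  dacaeaebab$dbbd  d
   11  dbbddacaeaebab$  $
   12  ddacaeaebab$dbb  b
   13  eaebab$dbbddaca  a
   14  ebab$dbbddacaea  a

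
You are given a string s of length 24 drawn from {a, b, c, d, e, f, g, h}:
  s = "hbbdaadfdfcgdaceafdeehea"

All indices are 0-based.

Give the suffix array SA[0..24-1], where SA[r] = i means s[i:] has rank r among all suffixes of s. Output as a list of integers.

rank→(start, suffix):
  0 → (23, 'a')
  1 → (4, 'aadfdfcgdaceafdeehea')
  2 → (13, 'aceafdeehea')
  3 → (5, 'adfdfcgdaceafdeehea')
  4 → (16, 'afdeehea')
  5 → (1, 'bbdaadfdfcgdaceafdeehea')
  6 → (2, 'bdaadfdfcgdaceafdeehea')
  7 → (14, 'ceafdeehea')
  8 → (10, 'cgdaceafdeehea')
  9 → (3, 'daadfdfcgdaceafdeehea')
  10 → (12, 'daceafdeehea')
  11 → (18, 'deehea')
  12 → (8, 'dfcgdaceafdeehea')
  13 → (6, 'dfdfcgdaceafdeehea')
  14 → (22, 'ea')
  15 → (15, 'eafdeehea')
  16 → (19, 'eehea')
  17 → (20, 'ehea')
  18 → (9, 'fcgdaceafdeehea')
  19 → (17, 'fdeehea')
  20 → (7, 'fdfcgdaceafdeehea')
  21 → (11, 'gdaceafdeehea')
  22 → (0, 'hbbdaadfdfcgdaceafdeehea')
  23 → (21, 'hea')

[23, 4, 13, 5, 16, 1, 2, 14, 10, 3, 12, 18, 8, 6, 22, 15, 19, 20, 9, 17, 7, 11, 0, 21]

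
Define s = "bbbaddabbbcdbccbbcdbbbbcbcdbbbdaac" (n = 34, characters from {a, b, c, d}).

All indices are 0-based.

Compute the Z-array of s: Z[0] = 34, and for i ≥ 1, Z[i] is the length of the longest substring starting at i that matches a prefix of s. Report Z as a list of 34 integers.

[34, 2, 1, 0, 0, 0, 0, 3, 2, 1, 0, 0, 1, 0, 0, 2, 1, 0, 0, 3, 3, 2, 1, 0, 1, 0, 0, 3, 2, 1, 0, 0, 0, 0]

Z[0]=34
i=1: fresh scan; Z[1]=2 grow→box=[1,3)
i=2: min(r-i=1, Z[1]=2)=1; Z[2]=1
i=3: fresh scan; Z[3]=0
i=4: fresh scan; Z[4]=0
i=5: fresh scan; Z[5]=0
i=6: fresh scan; Z[6]=0
i=7: fresh scan; Z[7]=3 grow→box=[7,10)
i=8: min(r-i=2, Z[1]=2)=2; Z[8]=2
i=9: min(r-i=1, Z[2]=1)=1; Z[9]=1
i=10: fresh scan; Z[10]=0
i=11: fresh scan; Z[11]=0
i=12: fresh scan; Z[12]=1 grow→box=[12,13)
i=13: fresh scan; Z[13]=0
i=14: fresh scan; Z[14]=0
i=15: fresh scan; Z[15]=2 grow→box=[15,17)
i=16: min(r-i=1, Z[1]=2)=1; Z[16]=1
i=17: fresh scan; Z[17]=0
i=18: fresh scan; Z[18]=0
i=19: fresh scan; Z[19]=3 grow→box=[19,22)
i=20: min(r-i=2, Z[1]=2)=2; Z[20]=3 grow→box=[20,23)
i=21: min(r-i=2, Z[1]=2)=2; Z[21]=2
i=22: min(r-i=1, Z[2]=1)=1; Z[22]=1
i=23: fresh scan; Z[23]=0
i=24: fresh scan; Z[24]=1 grow→box=[24,25)
i=25: fresh scan; Z[25]=0
i=26: fresh scan; Z[26]=0
i=27: fresh scan; Z[27]=3 grow→box=[27,30)
i=28: min(r-i=2, Z[1]=2)=2; Z[28]=2
i=29: min(r-i=1, Z[2]=1)=1; Z[29]=1
i=30: fresh scan; Z[30]=0
i=31: fresh scan; Z[31]=0
i=32: fresh scan; Z[32]=0
i=33: fresh scan; Z[33]=0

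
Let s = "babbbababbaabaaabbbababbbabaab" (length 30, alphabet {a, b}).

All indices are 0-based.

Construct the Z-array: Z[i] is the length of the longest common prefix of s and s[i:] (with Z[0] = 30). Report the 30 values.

[30, 0, 1, 1, 3, 0, 4, 0, 1, 2, 0, 0, 2, 0, 0, 0, 1, 1, 3, 0, 8, 0, 1, 1, 3, 0, 2, 0, 0, 1]

Z[0]=30
i=1: fresh scan; Z[1]=0
i=2: fresh scan; Z[2]=1 grow→box=[2,3)
i=3: fresh scan; Z[3]=1 grow→box=[3,4)
i=4: fresh scan; Z[4]=3 grow→box=[4,7)
i=5: min(r-i=2, Z[1]=0)=0; Z[5]=0
i=6: min(r-i=1, Z[2]=1)=1; Z[6]=4 grow→box=[6,10)
i=7: min(r-i=3, Z[1]=0)=0; Z[7]=0
i=8: min(r-i=2, Z[2]=1)=1; Z[8]=1
i=9: min(r-i=1, Z[3]=1)=1; Z[9]=2 grow→box=[9,11)
i=10: min(r-i=1, Z[1]=0)=0; Z[10]=0
i=11: fresh scan; Z[11]=0
i=12: fresh scan; Z[12]=2 grow→box=[12,14)
i=13: min(r-i=1, Z[1]=0)=0; Z[13]=0
i=14: fresh scan; Z[14]=0
i=15: fresh scan; Z[15]=0
i=16: fresh scan; Z[16]=1 grow→box=[16,17)
i=17: fresh scan; Z[17]=1 grow→box=[17,18)
i=18: fresh scan; Z[18]=3 grow→box=[18,21)
i=19: min(r-i=2, Z[1]=0)=0; Z[19]=0
i=20: min(r-i=1, Z[2]=1)=1; Z[20]=8 grow→box=[20,28)
i=21: min(r-i=7, Z[1]=0)=0; Z[21]=0
i=22: min(r-i=6, Z[2]=1)=1; Z[22]=1
i=23: min(r-i=5, Z[3]=1)=1; Z[23]=1
i=24: min(r-i=4, Z[4]=3)=3; Z[24]=3
i=25: min(r-i=3, Z[5]=0)=0; Z[25]=0
i=26: min(r-i=2, Z[6]=4)=2; Z[26]=2
i=27: min(r-i=1, Z[7]=0)=0; Z[27]=0
i=28: fresh scan; Z[28]=0
i=29: fresh scan; Z[29]=1 grow→box=[29,30)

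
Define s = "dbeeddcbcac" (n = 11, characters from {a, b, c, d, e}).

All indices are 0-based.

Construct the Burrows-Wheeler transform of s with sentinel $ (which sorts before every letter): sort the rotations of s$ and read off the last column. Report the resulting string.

rank  rotation      last
    0  $dbeeddcbcac  c
    1  ac$dbeeddcbc  c
    2  bcac$dbeeddc  c
    3  beeddcbcac$d  d
    4  c$dbeeddcbca  a
    5  cac$dbeeddcb  b
    6  cbcac$dbeedd  d
    7  dbeeddcbcac$  $
    8  dcbcac$dbeed  d
    9  ddcbcac$dbee  e
   10  eddcbcac$dbe  e
   11  eeddcbcac$db  b

cccdabd$deeb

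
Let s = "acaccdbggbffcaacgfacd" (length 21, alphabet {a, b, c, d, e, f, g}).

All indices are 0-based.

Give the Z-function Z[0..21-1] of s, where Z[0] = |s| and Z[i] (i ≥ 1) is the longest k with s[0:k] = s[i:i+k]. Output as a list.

[21, 0, 2, 0, 0, 0, 0, 0, 0, 0, 0, 0, 0, 1, 2, 0, 0, 0, 2, 0, 0]

Z[0]=21
i=1: fresh scan; Z[1]=0
i=2: fresh scan; Z[2]=2 scan→box=[2,4)
i=3: min(r-i=1, Z[1]=0)=0; Z[3]=0
i=4: fresh scan; Z[4]=0
i=5: fresh scan; Z[5]=0
i=6: fresh scan; Z[6]=0
i=7: fresh scan; Z[7]=0
i=8: fresh scan; Z[8]=0
i=9: fresh scan; Z[9]=0
i=10: fresh scan; Z[10]=0
i=11: fresh scan; Z[11]=0
i=12: fresh scan; Z[12]=0
i=13: fresh scan; Z[13]=1 scan→box=[13,14)
i=14: fresh scan; Z[14]=2 scan→box=[14,16)
i=15: min(r-i=1, Z[1]=0)=0; Z[15]=0
i=16: fresh scan; Z[16]=0
i=17: fresh scan; Z[17]=0
i=18: fresh scan; Z[18]=2 scan→box=[18,20)
i=19: min(r-i=1, Z[1]=0)=0; Z[19]=0
i=20: fresh scan; Z[20]=0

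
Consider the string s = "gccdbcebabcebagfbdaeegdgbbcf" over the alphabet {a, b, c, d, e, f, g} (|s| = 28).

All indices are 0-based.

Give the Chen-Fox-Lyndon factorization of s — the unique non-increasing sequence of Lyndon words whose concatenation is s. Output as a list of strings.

emit factor 1: 'g' (i=0, period=1)
emit factor 2: 'ccd' (i=1, period=3)
emit factor 3: 'bce' (i=4, period=3)
emit factor 4: 'b' (i=7, period=1)
emit factor 5: 'abcebagfbdaeegdgbbcf' (i=8, period=20)

["g", "ccd", "bce", "b", "abcebagfbdaeegdgbbcf"]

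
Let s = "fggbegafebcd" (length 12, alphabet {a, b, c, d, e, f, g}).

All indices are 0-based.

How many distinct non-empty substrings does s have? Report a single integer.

rank | idx | suffix
   0 |   6 | afebcd
   1 |   9 | bcd
   2 |   3 | begafebcd
   3 |  10 | cd
   4 |  11 | d
   5 |   8 | ebcd
   6 |   4 | egafebcd
   7 |   7 | febcd
   8 |   0 | fggbegafebcd
   9 |   5 | gafebcd
  10 |   2 | gbegafebcd
  11 |   1 | ggbegafebcd

SA = [6, 9, 3, 10, 11, 8, 4, 7, 0, 5, 2, 1]
i: (SA[i-1],SA[i]) lcp shared
  1: (6,9) 0 ''
  2: (9,3) 1 'b'
  3: (3,10) 0 ''
  4: (10,11) 0 ''
  5: (11,8) 0 ''
  6: (8,4) 1 'e'
  7: (4,7) 0 ''
  8: (7,0) 1 'f'
  9: (0,5) 0 ''
  10: (5,2) 1 'g'
  11: (2,1) 1 'g'

n(n+1)/2 = 12·13/2 = 78
Σ LCP = 0 + 0 + 1 + 0 + 0 + 0 + 1 + 0 + 1 + 0 + 1 + 1 = 5
distinct = 78 − 5 = 73

73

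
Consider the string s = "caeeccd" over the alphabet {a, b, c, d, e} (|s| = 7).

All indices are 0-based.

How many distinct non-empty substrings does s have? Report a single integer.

sorted suffixes:
  #0 SA[0]=1  'aeeccd'
  #1 SA[1]=0  'caeeccd'
  #2 SA[2]=4  'ccd'
  #3 SA[3]=5  'cd'
  #4 SA[4]=6  'd'
  #5 SA[5]=3  'eccd'
  #6 SA[6]=2  'eeccd'

SA = [1, 0, 4, 5, 6, 3, 2]
i: (SA[i-1],SA[i]) lcp shared
  1: (1,0) 0 ''
  2: (0,4) 1 'c'
  3: (4,5) 1 'c'
  4: (5,6) 0 ''
  5: (6,3) 0 ''
  6: (3,2) 1 'e'

n(n+1)/2 = 7·8/2 = 28
Σ LCP = 0 + 0 + 1 + 1 + 0 + 0 + 1 = 3
distinct = 28 − 3 = 25

25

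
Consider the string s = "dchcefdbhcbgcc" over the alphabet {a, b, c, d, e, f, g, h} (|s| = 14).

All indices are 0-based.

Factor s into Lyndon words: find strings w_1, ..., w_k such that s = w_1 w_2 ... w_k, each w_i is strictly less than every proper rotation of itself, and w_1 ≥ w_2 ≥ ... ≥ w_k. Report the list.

emit factor 1: 'd' (i=0, period=1)
emit factor 2: 'ch' (i=1, period=2)
emit factor 3: 'cefd' (i=3, period=4)
emit factor 4: 'bhc' (i=7, period=3)
emit factor 5: 'bgcc' (i=10, period=4)

["d", "ch", "cefd", "bhc", "bgcc"]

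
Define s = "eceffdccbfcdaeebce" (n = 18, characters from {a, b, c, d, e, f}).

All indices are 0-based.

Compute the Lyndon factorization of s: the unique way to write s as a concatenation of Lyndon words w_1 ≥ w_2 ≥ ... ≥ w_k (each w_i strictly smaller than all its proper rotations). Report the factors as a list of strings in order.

["e", "ceffd", "c", "c", "bfcd", "aeebce"]

emit factor 1: 'e' (i=0, period=1)
emit factor 2: 'ceffd' (i=1, period=5)
emit factor 3: 'c' (i=6, period=1)
emit factor 4: 'c' (i=7, period=1)
emit factor 5: 'bfcd' (i=8, period=4)
emit factor 6: 'aeebce' (i=12, period=6)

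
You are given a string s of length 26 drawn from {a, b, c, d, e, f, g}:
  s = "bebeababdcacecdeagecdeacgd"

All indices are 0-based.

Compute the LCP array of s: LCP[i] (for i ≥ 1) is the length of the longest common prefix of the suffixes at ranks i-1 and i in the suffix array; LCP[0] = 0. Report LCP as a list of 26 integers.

[0, 2, 1, 2, 1, 0, 1, 1, 2, 0, 1, 4, 1, 1, 0, 1, 1, 3, 0, 2, 2, 1, 1, 5, 0, 1]

rank | idx | suffix
   0 |   4 | ababdcacecdeagecdeacgd
   1 |   6 | abdcacecdeagecdeacgd
   2 |  10 | acecdeagecdeacgd
   3 |  22 | acgd
   4 |  16 | agecdeacgd
   5 |   5 | babdcacecdeagecdeacgd
   6 |   7 | bdcacecdeagecdeacgd
   7 |   2 | beababdcacecdeagecdeacgd
   8 |   0 | bebeababdcacecdeagecdeacgd
   9 |   9 | cacecdeagecdeacgd
  10 |  19 | cdeacgd
  11 |  13 | cdeagecdeacgd
  12 |  11 | cecdeagecdeacgd
  13 |  23 | cgd
  14 |  25 | d
  15 |   8 | dcacecdeagecdeacgd
  16 |  20 | deacgd
  17 |  14 | deagecdeacgd
  18 |   3 | eababdcacecdeagecdeacgd
  19 |  21 | eacgd
  20 |  15 | eagecdeacgd
  21 |   1 | ebeababdcacecdeagecdeacgd
  22 |  18 | ecdeacgd
  23 |  12 | ecdeagecdeacgd
  24 |  24 | gd
  25 |  17 | gecdeacgd

SA = [4, 6, 10, 22, 16, 5, 7, 2, 0, 9, 19, 13, 11, 23, 25, 8, 20, 14, 3, 21, 15, 1, 18, 12, 24, 17]
rank  pair      lcp
   1  s[4:],s[6:]  2  'ab'
   2  s[6:],s[10:]  1  'a'
   3  s[10:],s[22:]  2  'ac'
   4  s[22:],s[16:]  1  'a'
   5  s[16:],s[5:]  0  ''
   6  s[5:],s[7:]  1  'b'
   7  s[7:],s[2:]  1  'b'
   8  s[2:],s[0:]  2  'be'
   9  s[0:],s[9:]  0  ''
  10  s[9:],s[19:]  1  'c'
  11  s[19:],s[13:]  4  'cdea'
  12  s[13:],s[11:]  1  'c'
  13  s[11:],s[23:]  1  'c'
  14  s[23:],s[25:]  0  ''
  15  s[25:],s[8:]  1  'd'
  16  s[8:],s[20:]  1  'd'
  17  s[20:],s[14:]  3  'dea'
  18  s[14:],s[3:]  0  ''
  19  s[3:],s[21:]  2  'ea'
  20  s[21:],s[15:]  2  'ea'
  21  s[15:],s[1:]  1  'e'
  22  s[1:],s[18:]  1  'e'
  23  s[18:],s[12:]  5  'ecdea'
  24  s[12:],s[24:]  0  ''
  25  s[24:],s[17:]  1  'g'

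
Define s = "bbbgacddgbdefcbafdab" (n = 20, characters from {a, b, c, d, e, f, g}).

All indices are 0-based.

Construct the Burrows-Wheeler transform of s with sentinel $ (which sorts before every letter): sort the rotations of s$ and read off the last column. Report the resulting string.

rank  rotation               last
    0  $bbbgacddgbdefcbafdab  b
    1  ab$bbbgacddgbdefcbafd  d
    2  acddgbdefcbafdab$bbbg  g
    3  afdab$bbbgacddgbdefcb  b
    4  b$bbbgacddgbdefcbafda  a
    5  bafdab$bbbgacddgbdefc  c
    6  bbbgacddgbdefcbafdab$  $
    7  bbgacddgbdefcbafdab$b  b
    8  bdefcbafdab$bbbgacddg  g
    9  bgacddgbdefcbafdab$bb  b
   10  cbafdab$bbbgacddgbdef  f
   11  cddgbdefcbafdab$bbbga  a
   12  dab$bbbgacddgbdefcbaf  f
   13  ddgbdefcbafdab$bbbgac  c
   14  defcbafdab$bbbgacddgb  b
   15  dgbdefcbafdab$bbbgacd  d
   16  efcbafdab$bbbgacddgbd  d
   17  fcbafdab$bbbgacddgbde  e
   18  fdab$bbbgacddgbdefcba  a
   19  gacddgbdefcbafdab$bbb  b
   20  gbdefcbafdab$bbbgacdd  d

bdgbac$bgbfafcbddeabd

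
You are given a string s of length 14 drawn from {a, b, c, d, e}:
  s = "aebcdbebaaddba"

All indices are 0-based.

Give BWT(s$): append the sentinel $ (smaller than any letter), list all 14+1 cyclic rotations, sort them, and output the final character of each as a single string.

abba$deedbdcaba

rank  rotation         last
    0  $aebcdbebaaddba  a
    1  a$aebcdbebaaddb  b
    2  aaddba$aebcdbeb  b
    3  addba$aebcdbeba  a
    4  aebcdbebaaddba$  $
    5  ba$aebcdbebaadd  d
    6  baaddba$aebcdbe  e
    7  bcdbebaaddba$ae  e
    8  bebaaddba$aebcd  d
    9  cdbebaaddba$aeb  b
   10  dba$aebcdbebaad  d
   11  dbebaaddba$aebc  c
   12  ddba$aebcdbebaa  a
   13  ebaaddba$aebcdb  b
   14  ebcdbebaaddba$a  a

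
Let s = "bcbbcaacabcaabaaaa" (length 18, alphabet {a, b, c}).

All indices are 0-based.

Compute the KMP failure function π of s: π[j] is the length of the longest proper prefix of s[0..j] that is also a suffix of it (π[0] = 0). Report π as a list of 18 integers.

[0, 0, 1, 1, 2, 0, 0, 0, 0, 1, 2, 0, 0, 1, 0, 0, 0, 0]

π[0] = 0
j=1 s[j]='c': π[1]=0 (border '')
j=2 s[j]='b': π[2]=1 (border 'b')
j=3 s[j]='b': k: 1→0; π[3]=1 (border 'b')
j=4 s[j]='c': π[4]=2 (border 'bc')
j=5 s[j]='a': k: 2→0; π[5]=0 (border '')
j=6 s[j]='a': π[6]=0 (border '')
j=7 s[j]='c': π[7]=0 (border '')
j=8 s[j]='a': π[8]=0 (border '')
j=9 s[j]='b': π[9]=1 (border 'b')
j=10 s[j]='c': π[10]=2 (border 'bc')
j=11 s[j]='a': k: 2→0; π[11]=0 (border '')
j=12 s[j]='a': π[12]=0 (border '')
j=13 s[j]='b': π[13]=1 (border 'b')
j=14 s[j]='a': k: 1→0; π[14]=0 (border '')
j=15 s[j]='a': π[15]=0 (border '')
j=16 s[j]='a': π[16]=0 (border '')
j=17 s[j]='a': π[17]=0 (border '')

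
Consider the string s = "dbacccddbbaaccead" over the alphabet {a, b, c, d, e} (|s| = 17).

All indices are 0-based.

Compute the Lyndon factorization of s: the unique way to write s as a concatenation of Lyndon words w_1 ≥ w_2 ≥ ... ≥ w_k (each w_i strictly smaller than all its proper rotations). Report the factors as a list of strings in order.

["d", "b", "acccddbb", "aaccead"]

emit factor 1: 'd' (i=0, period=1)
emit factor 2: 'b' (i=1, period=1)
emit factor 3: 'acccddbb' (i=2, period=8)
emit factor 4: 'aaccead' (i=10, period=7)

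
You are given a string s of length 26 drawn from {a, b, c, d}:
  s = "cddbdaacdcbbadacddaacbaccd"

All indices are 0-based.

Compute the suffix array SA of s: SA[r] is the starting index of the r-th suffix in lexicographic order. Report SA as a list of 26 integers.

rank | idx | suffix
   0 |  18 | aacbaccd
   1 |   5 | aacdcbbadacddaacbaccd
   2 |  19 | acbaccd
   3 |  22 | accd
   4 |   6 | acdcbbadacddaacbaccd
   5 |  14 | acddaacbaccd
   6 |  12 | adacddaacbaccd
   7 |  21 | baccd
   8 |  11 | badacddaacbaccd
   9 |  10 | bbadacddaacbaccd
  10 |   3 | bdaacdcbbadacddaacbaccd
  11 |  20 | cbaccd
  12 |   9 | cbbadacddaacbaccd
  13 |  23 | ccd
  14 |  24 | cd
  15 |   7 | cdcbbadacddaacbaccd
  16 |  15 | cddaacbaccd
  17 |   0 | cddbdaacdcbbadacddaacbaccd
  18 |  25 | d
  19 |  17 | daacbaccd
  20 |   4 | daacdcbbadacddaacbaccd
  21 |  13 | dacddaacbaccd
  22 |   2 | dbdaacdcbbadacddaacbaccd
  23 |   8 | dcbbadacddaacbaccd
  24 |  16 | ddaacbaccd
  25 |   1 | ddbdaacdcbbadacddaacbaccd

[18, 5, 19, 22, 6, 14, 12, 21, 11, 10, 3, 20, 9, 23, 24, 7, 15, 0, 25, 17, 4, 13, 2, 8, 16, 1]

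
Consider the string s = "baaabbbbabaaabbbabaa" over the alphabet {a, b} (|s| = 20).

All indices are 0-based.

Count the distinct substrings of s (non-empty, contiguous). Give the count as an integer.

rank→(start, suffix):
  0 → (19, 'a')
  1 → (18, 'aa')
  2 → (10, 'aaabbbabaa')
  3 → (1, 'aaabbbbabaaabbbabaa')
  4 → (11, 'aabbbabaa')
  5 → (2, 'aabbbbabaaabbbabaa')
  6 → (16, 'abaa')
  7 → (8, 'abaaabbbabaa')
  8 → (12, 'abbbabaa')
  9 → (3, 'abbbbabaaabbbabaa')
  10 → (17, 'baa')
  11 → (9, 'baaabbbabaa')
  12 → (0, 'baaabbbbabaaabbbabaa')
  13 → (15, 'babaa')
  14 → (7, 'babaaabbbabaa')
  15 → (14, 'bbabaa')
  16 → (6, 'bbabaaabbbabaa')
  17 → (13, 'bbbabaa')
  18 → (5, 'bbbabaaabbbabaa')
  19 → (4, 'bbbbabaaabbbabaa')

SA = [19, 18, 10, 1, 11, 2, 16, 8, 12, 3, 17, 9, 0, 15, 7, 14, 6, 13, 5, 4]
[i] adj suffixes → lcp
  [1] 19/18 → 1 ('a')
  [2] 18/10 → 2 ('aa')
  [3] 10/1 → 6 ('aaabbb')
  [4] 1/11 → 2 ('aa')
  [5] 11/2 → 5 ('aabbb')
  [6] 2/16 → 1 ('a')
  [7] 16/8 → 4 ('abaa')
  [8] 8/12 → 2 ('ab')
  [9] 12/3 → 4 ('abbb')
  [10] 3/17 → 0 ('')
  [11] 17/9 → 3 ('baa')
  [12] 9/0 → 7 ('baaabbb')
  [13] 0/15 → 2 ('ba')
  [14] 15/7 → 5 ('babaa')
  [15] 7/14 → 1 ('b')
  [16] 14/6 → 6 ('bbabaa')
  [17] 6/13 → 2 ('bb')
  [18] 13/5 → 7 ('bbbabaa')
  [19] 5/4 → 3 ('bbb')

n(n+1)/2 = 20·21/2 = 210
Σ LCP = 0 + 1 + 2 + 6 + 2 + 5 + 1 + 4 + 2 + 4 + 0 + 3 + 7 + 2 + 5 + 1 + 6 + 2 + 7 + 3 = 63
distinct = 210 − 63 = 147

147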